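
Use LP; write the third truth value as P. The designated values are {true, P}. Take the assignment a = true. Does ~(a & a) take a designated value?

No

a & a = true & true = true
~(a & a) = ~true = false
false ∉ {true, P}.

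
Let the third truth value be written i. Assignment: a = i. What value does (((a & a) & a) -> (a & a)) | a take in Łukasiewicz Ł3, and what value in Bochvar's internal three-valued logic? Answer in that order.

T; i

In Łukasiewicz Ł3: a & a = i & i = i
(a & a) & a = i & i = i
a & a = i & i = i
((a & a) & a) -> (a & a) = i -> i = T  [min(1, 1−½+½)]
(((a & a) & a) -> (a & a)) | a = T | i = T
In Bochvar's internal three-valued logic: a & a = i & i = i
(a & a) & a = i & i = i
a & a = i & i = i
((a & a) & a) -> (a & a) = i -> i = i
(((a & a) & a) -> (a & a)) | a = i | i = i
They differ because Łukasiewicz Ł3 and Bochvar's internal three-valued logic treat i differently under the binary connectives.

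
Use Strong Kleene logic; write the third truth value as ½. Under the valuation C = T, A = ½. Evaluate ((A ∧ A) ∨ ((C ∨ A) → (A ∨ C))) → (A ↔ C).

A ∧ A = ½ ∧ ½ = ½
C ∨ A = T ∨ ½ = T
A ∨ C = ½ ∨ T = T
(C ∨ A) → (A ∨ C) = T → T = T
(A ∧ A) ∨ ((C ∨ A) → (A ∨ C)) = ½ ∨ T = T
A ↔ C = ½ ↔ T = ½
((A ∧ A) ∨ ((C ∨ A) → (A ∨ C))) → (A ↔ C) = T → ½ = ½

½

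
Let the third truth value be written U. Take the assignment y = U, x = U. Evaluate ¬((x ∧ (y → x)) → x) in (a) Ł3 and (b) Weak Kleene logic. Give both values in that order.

In Ł3: y → x = U → U = True
x ∧ (y → x) = U ∧ True = U
(x ∧ (y → x)) → x = U → U = True
¬((x ∧ (y → x)) → x) = ¬True = False
In Weak Kleene logic: y → x = U → U = U
x ∧ (y → x) = U ∧ U = U
(x ∧ (y → x)) → x = U → U = U
¬((x ∧ (y → x)) → x) = ¬U = U
They differ because Ł3 and Weak Kleene logic treat U differently under the binary connectives.

False; U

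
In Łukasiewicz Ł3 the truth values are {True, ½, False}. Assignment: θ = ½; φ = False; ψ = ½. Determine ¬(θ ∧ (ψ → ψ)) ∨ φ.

½

ψ → ψ = ½ → ½ = True  [min(1, 1−½+½)]
θ ∧ (ψ → ψ) = ½ ∧ True = ½
¬(θ ∧ (ψ → ψ)) = ¬½ = ½
¬(θ ∧ (ψ → ψ)) ∨ φ = ½ ∨ False = ½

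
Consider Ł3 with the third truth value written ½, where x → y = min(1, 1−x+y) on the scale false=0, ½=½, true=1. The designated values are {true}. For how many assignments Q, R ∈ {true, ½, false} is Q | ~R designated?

5

Of the 9 assignments, 5 give a value in {true}.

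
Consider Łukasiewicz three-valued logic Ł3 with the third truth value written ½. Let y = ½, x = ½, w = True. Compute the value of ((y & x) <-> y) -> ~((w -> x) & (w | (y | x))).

y & x = ½ & ½ = ½
(y & x) <-> y = ½ <-> ½ = True  [1 − |½−½|]
w -> x = True -> ½ = ½
y | x = ½ | ½ = ½
w | (y | x) = True | ½ = True
(w -> x) & (w | (y | x)) = ½ & True = ½
~((w -> x) & (w | (y | x))) = ~½ = ½
((y & x) <-> y) -> ~((w -> x) & (w | (y | x))) = True -> ½ = ½

½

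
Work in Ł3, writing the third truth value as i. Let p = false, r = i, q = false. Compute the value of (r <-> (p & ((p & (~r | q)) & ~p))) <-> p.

i

~r = ~i = i
~r | q = i | false = i
p & (~r | q) = false & i = false
~p = ~false = true
(p & (~r | q)) & ~p = false & true = false
p & ((p & (~r | q)) & ~p) = false & false = false
r <-> (p & ((p & (~r | q)) & ~p)) = i <-> false = i
(r <-> (p & ((p & (~r | q)) & ~p))) <-> p = i <-> false = i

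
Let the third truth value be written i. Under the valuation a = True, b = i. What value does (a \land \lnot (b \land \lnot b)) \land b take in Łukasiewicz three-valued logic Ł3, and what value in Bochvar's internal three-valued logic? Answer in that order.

i; i

In Łukasiewicz three-valued logic Ł3: \lnot b = \lnot i = i
b \land \lnot b = i \land i = i
\lnot (b \land \lnot b) = \lnot i = i
a \land \lnot (b \land \lnot b) = True \land i = i
(a \land \lnot (b \land \lnot b)) \land b = i \land i = i
In Bochvar's internal three-valued logic: \lnot b = \lnot i = i
b \land \lnot b = i \land i = i
\lnot (b \land \lnot b) = \lnot i = i
a \land \lnot (b \land \lnot b) = True \land i = i
(a \land \lnot (b \land \lnot b)) \land b = i \land i = i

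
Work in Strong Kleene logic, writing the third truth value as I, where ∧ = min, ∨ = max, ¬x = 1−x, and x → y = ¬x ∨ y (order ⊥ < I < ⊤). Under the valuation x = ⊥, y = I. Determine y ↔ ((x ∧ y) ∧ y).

I

x ∧ y = ⊥ ∧ I = ⊥
(x ∧ y) ∧ y = ⊥ ∧ I = ⊥
y ↔ ((x ∧ y) ∧ y) = I ↔ ⊥ = I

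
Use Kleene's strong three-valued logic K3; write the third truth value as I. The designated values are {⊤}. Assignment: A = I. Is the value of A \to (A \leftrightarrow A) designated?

No

A \leftrightarrow A = I \leftrightarrow I = I
A \to (A \leftrightarrow A) = I \to I = I
I ∉ {⊤}.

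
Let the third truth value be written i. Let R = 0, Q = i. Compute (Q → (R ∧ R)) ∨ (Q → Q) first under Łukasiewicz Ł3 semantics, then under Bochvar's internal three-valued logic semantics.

In Łukasiewicz Ł3: R ∧ R = 0 ∧ 0 = 0
Q → (R ∧ R) = i → 0 = i
Q → Q = i → i = 1
(Q → (R ∧ R)) ∨ (Q → Q) = i ∨ 1 = 1
In Bochvar's internal three-valued logic: R ∧ R = 0 ∧ 0 = 0
Q → (R ∧ R) = i → 0 = i  [any arg is the third value ⇒ result is the third value]
Q → Q = i → i = i
(Q → (R ∧ R)) ∨ (Q → Q) = i ∨ i = i
They differ because Łukasiewicz Ł3 and Bochvar's internal three-valued logic treat i differently under the binary connectives.

1; i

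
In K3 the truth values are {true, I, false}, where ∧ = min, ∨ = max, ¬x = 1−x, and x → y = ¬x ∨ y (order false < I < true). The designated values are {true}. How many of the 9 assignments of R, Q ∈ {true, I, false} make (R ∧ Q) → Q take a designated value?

Of the 9 assignments, 7 give a value in {true}.

7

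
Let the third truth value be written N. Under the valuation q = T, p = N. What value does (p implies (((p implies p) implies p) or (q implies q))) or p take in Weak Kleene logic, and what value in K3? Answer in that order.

In Weak Kleene logic: p implies p = N implies N = N  [any arg is the third value ⇒ result is the third value]
(p implies p) implies p = N implies N = N
q implies q = T implies T = T
((p implies p) implies p) or (q implies q) = N or T = N
p implies (((p implies p) implies p) or (q implies q)) = N implies N = N
(p implies (((p implies p) implies p) or (q implies q))) or p = N or N = N
In K3: p implies p = N implies N = N  [not N or N]
(p implies p) implies p = N implies N = N
q implies q = T implies T = T
((p implies p) implies p) or (q implies q) = N or T = T
p implies (((p implies p) implies p) or (q implies q)) = N implies T = T
(p implies (((p implies p) implies p) or (q implies q))) or p = T or N = T
They differ because Weak Kleene logic and K3 treat N differently under the binary connectives.

N; T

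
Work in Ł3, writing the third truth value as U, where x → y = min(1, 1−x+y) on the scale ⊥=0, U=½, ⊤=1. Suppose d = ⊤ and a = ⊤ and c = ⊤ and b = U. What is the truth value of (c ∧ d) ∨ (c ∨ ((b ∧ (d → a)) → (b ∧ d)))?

⊤

c ∧ d = ⊤ ∧ ⊤ = ⊤
d → a = ⊤ → ⊤ = ⊤
b ∧ (d → a) = U ∧ ⊤ = U
b ∧ d = U ∧ ⊤ = U
(b ∧ (d → a)) → (b ∧ d) = U → U = ⊤
c ∨ ((b ∧ (d → a)) → (b ∧ d)) = ⊤ ∨ ⊤ = ⊤
(c ∧ d) ∨ (c ∨ ((b ∧ (d → a)) → (b ∧ d))) = ⊤ ∨ ⊤ = ⊤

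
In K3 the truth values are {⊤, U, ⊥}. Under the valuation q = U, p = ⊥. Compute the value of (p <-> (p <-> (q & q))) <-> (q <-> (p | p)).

U

q & q = U & U = U
p <-> (q & q) = ⊥ <-> U = U
p <-> (p <-> (q & q)) = ⊥ <-> U = U
p | p = ⊥ | ⊥ = ⊥
q <-> (p | p) = U <-> ⊥ = U
(p <-> (p <-> (q & q))) <-> (q <-> (p | p)) = U <-> U = U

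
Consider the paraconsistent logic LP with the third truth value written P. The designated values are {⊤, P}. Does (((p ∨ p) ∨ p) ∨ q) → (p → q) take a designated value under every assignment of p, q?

No

Countermodel: p=⊤, q=⊥ gives ⊥, which is not designated.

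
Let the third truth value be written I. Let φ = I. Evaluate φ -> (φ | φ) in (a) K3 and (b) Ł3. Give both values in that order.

I; 1

In K3: φ | φ = I | I = I
φ -> (φ | φ) = I -> I = I  [~I | I]
In Ł3: φ | φ = I | I = I
φ -> (φ | φ) = I -> I = 1
They differ because K3 and Ł3 treat I differently under implication.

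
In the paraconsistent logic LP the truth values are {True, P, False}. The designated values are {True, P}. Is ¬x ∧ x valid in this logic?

No

Countermodel: x=True gives False, which is not designated.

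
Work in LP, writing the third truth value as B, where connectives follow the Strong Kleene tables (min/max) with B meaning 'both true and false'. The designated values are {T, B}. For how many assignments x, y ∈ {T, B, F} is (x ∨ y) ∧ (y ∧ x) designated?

Designated under: (x=T, y=T); (x=T, y=B); (x=B, y=T); (x=B, y=B).

4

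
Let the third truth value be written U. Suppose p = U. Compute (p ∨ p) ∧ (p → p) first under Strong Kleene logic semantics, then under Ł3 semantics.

U; U

In Strong Kleene logic: p ∨ p = U ∨ U = U
p → p = U → U = U  [¬U ∨ U]
(p ∨ p) ∧ (p → p) = U ∧ U = U
In Ł3: p ∨ p = U ∨ U = U
p → p = U → U = T
(p ∨ p) ∧ (p → p) = U ∧ T = U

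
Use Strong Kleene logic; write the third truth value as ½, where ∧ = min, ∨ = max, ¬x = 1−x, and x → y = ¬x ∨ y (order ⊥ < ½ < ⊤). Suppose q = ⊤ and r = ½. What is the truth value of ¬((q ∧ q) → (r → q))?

q ∧ q = ⊤ ∧ ⊤ = ⊤
r → q = ½ → ⊤ = ⊤  [¬½ ∨ ⊤]
(q ∧ q) → (r → q) = ⊤ → ⊤ = ⊤
¬((q ∧ q) → (r → q)) = ¬⊤ = ⊥

⊥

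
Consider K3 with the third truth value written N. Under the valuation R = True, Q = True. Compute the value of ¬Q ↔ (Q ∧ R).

False

¬Q = ¬True = False
Q ∧ R = True ∧ True = True
¬Q ↔ (Q ∧ R) = False ↔ True = False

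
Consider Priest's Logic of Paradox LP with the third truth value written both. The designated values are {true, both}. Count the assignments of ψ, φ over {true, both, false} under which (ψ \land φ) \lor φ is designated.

Of the 9 assignments, 6 give a value in {true, both}.

6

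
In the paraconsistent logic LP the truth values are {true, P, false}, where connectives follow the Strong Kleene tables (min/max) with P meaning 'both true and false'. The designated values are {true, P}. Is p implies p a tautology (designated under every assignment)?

Every assignment of p over {true, P, false} gives a value in {true, P}.
In particular, with p=P: p implies p = P.

Yes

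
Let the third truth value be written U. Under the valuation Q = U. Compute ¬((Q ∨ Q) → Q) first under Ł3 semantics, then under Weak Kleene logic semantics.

In Ł3: Q ∨ Q = U ∨ U = U
(Q ∨ Q) → Q = U → U = 1
¬((Q ∨ Q) → Q) = ¬1 = 0
In Weak Kleene logic: Q ∨ Q = U ∨ U = U
(Q ∨ Q) → Q = U → U = U
¬((Q ∨ Q) → Q) = ¬U = U
They differ because Ł3 and Weak Kleene logic treat U differently under the binary connectives.

0; U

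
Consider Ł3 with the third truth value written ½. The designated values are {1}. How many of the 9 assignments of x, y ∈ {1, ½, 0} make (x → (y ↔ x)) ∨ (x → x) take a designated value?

9

Of the 9 assignments, 9 give a value in {1}.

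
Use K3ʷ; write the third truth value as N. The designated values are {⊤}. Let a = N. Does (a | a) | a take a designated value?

a | a = N | N = N
(a | a) | a = N | N = N
N ∉ {⊤}.

No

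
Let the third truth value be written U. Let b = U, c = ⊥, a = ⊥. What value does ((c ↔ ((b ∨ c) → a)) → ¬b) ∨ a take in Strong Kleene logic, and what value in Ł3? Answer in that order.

U; ⊤

In Strong Kleene logic: b ∨ c = U ∨ ⊥ = U
(b ∨ c) → a = U → ⊥ = U
c ↔ ((b ∨ c) → a) = ⊥ ↔ U = U
¬b = ¬U = U
(c ↔ ((b ∨ c) → a)) → ¬b = U → U = U
((c ↔ ((b ∨ c) → a)) → ¬b) ∨ a = U ∨ ⊥ = U
In Ł3: b ∨ c = U ∨ ⊥ = U
(b ∨ c) → a = U → ⊥ = U  [min(1, 1−½+0)]
c ↔ ((b ∨ c) → a) = ⊥ ↔ U = U
¬b = ¬U = U
(c ↔ ((b ∨ c) → a)) → ¬b = U → U = ⊤
((c ↔ ((b ∨ c) → a)) → ¬b) ∨ a = ⊤ ∨ ⊥ = ⊤
They differ because Strong Kleene logic and Ł3 treat U differently under implication.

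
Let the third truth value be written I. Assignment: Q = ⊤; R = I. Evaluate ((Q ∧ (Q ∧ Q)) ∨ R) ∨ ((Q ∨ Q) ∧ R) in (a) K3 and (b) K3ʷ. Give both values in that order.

In K3: Q ∧ Q = ⊤ ∧ ⊤ = ⊤
Q ∧ (Q ∧ Q) = ⊤ ∧ ⊤ = ⊤
(Q ∧ (Q ∧ Q)) ∨ R = ⊤ ∨ I = ⊤
Q ∨ Q = ⊤ ∨ ⊤ = ⊤
(Q ∨ Q) ∧ R = ⊤ ∧ I = I
((Q ∧ (Q ∧ Q)) ∨ R) ∨ ((Q ∨ Q) ∧ R) = ⊤ ∨ I = ⊤
In K3ʷ: Q ∧ Q = ⊤ ∧ ⊤ = ⊤
Q ∧ (Q ∧ Q) = ⊤ ∧ ⊤ = ⊤
(Q ∧ (Q ∧ Q)) ∨ R = ⊤ ∨ I = I
Q ∨ Q = ⊤ ∨ ⊤ = ⊤
(Q ∨ Q) ∧ R = ⊤ ∧ I = I
((Q ∧ (Q ∧ Q)) ∨ R) ∨ ((Q ∨ Q) ∧ R) = I ∨ I = I
They differ because K3 and K3ʷ treat I differently under the binary connectives.

⊤; I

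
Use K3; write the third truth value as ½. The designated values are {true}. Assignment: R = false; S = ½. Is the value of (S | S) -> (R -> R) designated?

Yes

S | S = ½ | ½ = ½
R -> R = false -> false = true
(S | S) -> (R -> R) = ½ -> true = true
true ∈ {true}.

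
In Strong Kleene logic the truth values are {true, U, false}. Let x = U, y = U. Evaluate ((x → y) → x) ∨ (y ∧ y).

U

x → y = U → U = U  [¬U ∨ U]
(x → y) → x = U → U = U
y ∧ y = U ∧ U = U
((x → y) → x) ∨ (y ∧ y) = U ∨ U = U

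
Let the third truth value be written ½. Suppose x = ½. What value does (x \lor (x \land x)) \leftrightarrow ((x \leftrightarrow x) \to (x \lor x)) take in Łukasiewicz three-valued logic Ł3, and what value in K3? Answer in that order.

1; ½

In Łukasiewicz three-valued logic Ł3: x \land x = ½ \land ½ = ½
x \lor (x \land x) = ½ \lor ½ = ½
x \leftrightarrow x = ½ \leftrightarrow ½ = 1
x \lor x = ½ \lor ½ = ½
(x \leftrightarrow x) \to (x \lor x) = 1 \to ½ = ½
(x \lor (x \land x)) \leftrightarrow ((x \leftrightarrow x) \to (x \lor x)) = ½ \leftrightarrow ½ = 1
In K3: x \land x = ½ \land ½ = ½
x \lor (x \land x) = ½ \lor ½ = ½
x \leftrightarrow x = ½ \leftrightarrow ½ = ½
x \lor x = ½ \lor ½ = ½
(x \leftrightarrow x) \to (x \lor x) = ½ \to ½ = ½
(x \lor (x \land x)) \leftrightarrow ((x \leftrightarrow x) \to (x \lor x)) = ½ \leftrightarrow ½ = ½
They differ because Łukasiewicz three-valued logic Ł3 and K3 treat ½ differently under implication.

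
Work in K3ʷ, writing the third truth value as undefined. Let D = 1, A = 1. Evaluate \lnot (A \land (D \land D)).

D \land D = 1 \land 1 = 1
A \land (D \land D) = 1 \land 1 = 1
\lnot (A \land (D \land D)) = \lnot 1 = 0

0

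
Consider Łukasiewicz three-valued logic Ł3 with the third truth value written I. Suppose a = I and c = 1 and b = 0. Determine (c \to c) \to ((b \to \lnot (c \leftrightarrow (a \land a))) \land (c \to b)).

c \to c = 1 \to 1 = 1
a \land a = I \land I = I
c \leftrightarrow (a \land a) = 1 \leftrightarrow I = I  [1 − |1−½|]
\lnot (c \leftrightarrow (a \land a)) = \lnot I = I
b \to \lnot (c \leftrightarrow (a \land a)) = 0 \to I = 1
c \to b = 1 \to 0 = 0
(b \to \lnot (c \leftrightarrow (a \land a))) \land (c \to b) = 1 \land 0 = 0
(c \to c) \to ((b \to \lnot (c \leftrightarrow (a \land a))) \land (c \to b)) = 1 \to 0 = 0

0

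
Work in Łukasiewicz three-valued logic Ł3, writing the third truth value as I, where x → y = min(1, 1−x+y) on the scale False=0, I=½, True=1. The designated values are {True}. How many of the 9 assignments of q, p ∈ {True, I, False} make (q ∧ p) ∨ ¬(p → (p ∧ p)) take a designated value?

Designated under: (q=True, p=True).

1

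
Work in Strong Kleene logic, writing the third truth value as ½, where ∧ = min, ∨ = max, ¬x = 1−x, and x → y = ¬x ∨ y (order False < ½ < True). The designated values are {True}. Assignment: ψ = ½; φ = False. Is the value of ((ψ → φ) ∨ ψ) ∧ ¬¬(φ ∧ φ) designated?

ψ → φ = ½ → False = ½  [¬½ ∨ False]
(ψ → φ) ∨ ψ = ½ ∨ ½ = ½
φ ∧ φ = False ∧ False = False
¬(φ ∧ φ) = ¬False = True
¬¬(φ ∧ φ) = ¬True = False
((ψ → φ) ∨ ψ) ∧ ¬¬(φ ∧ φ) = ½ ∧ False = False
False ∉ {True}.

No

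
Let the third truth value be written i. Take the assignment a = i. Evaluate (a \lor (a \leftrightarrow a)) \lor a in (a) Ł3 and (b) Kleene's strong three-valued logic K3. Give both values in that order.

In Ł3: a \leftrightarrow a = i \leftrightarrow i = ⊤  [1 − |½−½|]
a \lor (a \leftrightarrow a) = i \lor ⊤ = ⊤
(a \lor (a \leftrightarrow a)) \lor a = ⊤ \lor i = ⊤
In Kleene's strong three-valued logic K3: a \leftrightarrow a = i \leftrightarrow i = i
a \lor (a \leftrightarrow a) = i \lor i = i
(a \lor (a \leftrightarrow a)) \lor a = i \lor i = i
They differ because Ł3 and Kleene's strong three-valued logic K3 treat i differently under implication.

⊤; i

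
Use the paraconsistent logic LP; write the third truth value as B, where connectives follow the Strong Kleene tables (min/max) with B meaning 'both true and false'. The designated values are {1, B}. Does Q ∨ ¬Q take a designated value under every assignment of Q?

Yes

Every assignment of Q over {1, B, 0} gives a value in {1, B}.
In particular, with Q=B: Q ∨ ¬Q = B.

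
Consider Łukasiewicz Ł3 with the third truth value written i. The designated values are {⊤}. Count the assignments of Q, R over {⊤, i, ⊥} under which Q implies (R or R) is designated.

6

Of the 9 assignments, 6 give a value in {⊤}.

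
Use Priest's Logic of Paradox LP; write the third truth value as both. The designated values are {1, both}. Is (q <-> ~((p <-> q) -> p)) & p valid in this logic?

No

Countermodel: q=1, p=1 gives 0, which is not designated.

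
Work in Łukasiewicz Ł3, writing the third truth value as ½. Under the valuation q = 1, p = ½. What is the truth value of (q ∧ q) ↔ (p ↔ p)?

1

q ∧ q = 1 ∧ 1 = 1
p ↔ p = ½ ↔ ½ = 1
(q ∧ q) ↔ (p ↔ p) = 1 ↔ 1 = 1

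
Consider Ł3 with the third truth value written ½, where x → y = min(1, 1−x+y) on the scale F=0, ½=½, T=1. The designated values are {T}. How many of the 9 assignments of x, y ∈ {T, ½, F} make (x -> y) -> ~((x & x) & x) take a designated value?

5

Of the 9 assignments, 5 give a value in {T}.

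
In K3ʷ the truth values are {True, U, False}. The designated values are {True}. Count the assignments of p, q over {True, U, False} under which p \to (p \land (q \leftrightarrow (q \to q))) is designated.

Designated under: (p=True, q=True); (p=False, q=True); (p=False, q=False).

3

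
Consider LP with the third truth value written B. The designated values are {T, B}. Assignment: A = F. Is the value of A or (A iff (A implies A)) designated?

No

A implies A = F implies F = T
A iff (A implies A) = F iff T = F
A or (A iff (A implies A)) = F or F = F
F ∉ {T, B}.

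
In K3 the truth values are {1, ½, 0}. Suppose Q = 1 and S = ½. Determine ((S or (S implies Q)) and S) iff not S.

½

S implies Q = ½ implies 1 = 1  [not ½ or 1]
S or (S implies Q) = ½ or 1 = 1
(S or (S implies Q)) and S = 1 and ½ = ½
not S = not ½ = ½
((S or (S implies Q)) and S) iff not S = ½ iff ½ = ½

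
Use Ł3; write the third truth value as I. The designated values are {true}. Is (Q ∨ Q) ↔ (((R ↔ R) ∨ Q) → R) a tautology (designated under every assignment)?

No

Countermodel: Q=true, R=I gives I, which is not designated.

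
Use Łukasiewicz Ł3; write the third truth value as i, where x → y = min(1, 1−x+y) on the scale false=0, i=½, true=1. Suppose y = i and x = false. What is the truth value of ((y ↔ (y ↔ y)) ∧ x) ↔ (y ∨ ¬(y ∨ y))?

i

y ↔ y = i ↔ i = true
y ↔ (y ↔ y) = i ↔ true = i
(y ↔ (y ↔ y)) ∧ x = i ∧ false = false
y ∨ y = i ∨ i = i
¬(y ∨ y) = ¬i = i
y ∨ ¬(y ∨ y) = i ∨ i = i
((y ↔ (y ↔ y)) ∧ x) ↔ (y ∨ ¬(y ∨ y)) = false ↔ i = i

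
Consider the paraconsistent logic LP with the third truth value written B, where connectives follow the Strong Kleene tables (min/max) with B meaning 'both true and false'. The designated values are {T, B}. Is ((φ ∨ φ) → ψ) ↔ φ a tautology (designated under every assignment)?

Countermodel: φ=T, ψ=F gives F, which is not designated.

No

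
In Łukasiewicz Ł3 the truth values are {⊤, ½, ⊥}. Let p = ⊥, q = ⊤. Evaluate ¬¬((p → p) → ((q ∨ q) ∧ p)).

p → p = ⊥ → ⊥ = ⊤
q ∨ q = ⊤ ∨ ⊤ = ⊤
(q ∨ q) ∧ p = ⊤ ∧ ⊥ = ⊥
(p → p) → ((q ∨ q) ∧ p) = ⊤ → ⊥ = ⊥
¬((p → p) → ((q ∨ q) ∧ p)) = ¬⊥ = ⊤
¬¬((p → p) → ((q ∨ q) ∧ p)) = ¬⊤ = ⊥

⊥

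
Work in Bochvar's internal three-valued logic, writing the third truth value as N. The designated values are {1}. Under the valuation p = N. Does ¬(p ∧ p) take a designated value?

p ∧ p = N ∧ N = N
¬(p ∧ p) = ¬N = N
N ∉ {1}.

No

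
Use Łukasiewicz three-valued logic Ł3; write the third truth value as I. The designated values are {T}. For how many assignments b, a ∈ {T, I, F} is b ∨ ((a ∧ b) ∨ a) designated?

5

Of the 9 assignments, 5 give a value in {T}.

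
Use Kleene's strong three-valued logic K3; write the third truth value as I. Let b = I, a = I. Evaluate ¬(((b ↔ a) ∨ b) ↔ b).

I

b ↔ a = I ↔ I = I
(b ↔ a) ∨ b = I ∨ I = I
((b ↔ a) ∨ b) ↔ b = I ↔ I = I
¬(((b ↔ a) ∨ b) ↔ b) = ¬I = I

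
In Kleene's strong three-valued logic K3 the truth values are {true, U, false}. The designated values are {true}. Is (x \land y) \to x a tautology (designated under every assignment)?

Countermodel: x=U, y=true gives U, which is not designated.

No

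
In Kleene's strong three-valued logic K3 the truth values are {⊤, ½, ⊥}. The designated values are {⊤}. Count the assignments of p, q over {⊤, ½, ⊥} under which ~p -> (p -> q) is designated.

Of the 9 assignments, 7 give a value in {⊤}.

7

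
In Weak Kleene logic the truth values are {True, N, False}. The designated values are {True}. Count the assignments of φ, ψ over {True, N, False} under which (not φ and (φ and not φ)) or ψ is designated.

2

Designated under: (φ=True, ψ=True); (φ=False, ψ=True).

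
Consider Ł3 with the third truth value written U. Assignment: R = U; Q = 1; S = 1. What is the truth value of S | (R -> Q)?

1

R -> Q = U -> 1 = 1  [min(1, 1−½+1)]
S | (R -> Q) = 1 | 1 = 1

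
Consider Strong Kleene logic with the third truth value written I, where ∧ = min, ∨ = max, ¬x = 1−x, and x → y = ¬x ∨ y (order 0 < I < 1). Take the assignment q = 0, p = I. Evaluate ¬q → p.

I

¬q = ¬0 = 1
¬q → p = 1 → I = I  [¬1 ∨ I]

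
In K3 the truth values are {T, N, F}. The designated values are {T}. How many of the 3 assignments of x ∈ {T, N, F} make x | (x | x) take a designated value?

1

x=T: T ✓
x=N: N ·
x=F: F ·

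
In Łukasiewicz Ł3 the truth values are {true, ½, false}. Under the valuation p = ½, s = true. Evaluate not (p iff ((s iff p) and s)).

false

s iff p = true iff ½ = ½  [1 − |1−½|]
(s iff p) and s = ½ and true = ½
p iff ((s iff p) and s) = ½ iff ½ = true
not (p iff ((s iff p) and s)) = not true = false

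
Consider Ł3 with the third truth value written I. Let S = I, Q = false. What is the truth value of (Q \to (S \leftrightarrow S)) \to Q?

false

S \leftrightarrow S = I \leftrightarrow I = true  [1 − |½−½|]
Q \to (S \leftrightarrow S) = false \to true = true
(Q \to (S \leftrightarrow S)) \to Q = true \to false = false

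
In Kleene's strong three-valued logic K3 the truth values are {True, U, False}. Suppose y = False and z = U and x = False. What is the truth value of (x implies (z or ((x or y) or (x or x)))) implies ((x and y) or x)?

x or y = False or False = False
x or x = False or False = False
(x or y) or (x or x) = False or False = False
z or ((x or y) or (x or x)) = U or False = U
x implies (z or ((x or y) or (x or x))) = False implies U = True  [not False or U]
x and y = False and False = False
(x and y) or x = False or False = False
(x implies (z or ((x or y) or (x or x)))) implies ((x and y) or x) = True implies False = False

False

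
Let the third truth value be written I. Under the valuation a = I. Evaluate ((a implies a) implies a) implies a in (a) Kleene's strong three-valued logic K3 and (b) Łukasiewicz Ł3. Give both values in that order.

In Kleene's strong three-valued logic K3: a implies a = I implies I = I
(a implies a) implies a = I implies I = I
((a implies a) implies a) implies a = I implies I = I
In Łukasiewicz Ł3: a implies a = I implies I = True
(a implies a) implies a = True implies I = I
((a implies a) implies a) implies a = I implies I = True
They differ because Kleene's strong three-valued logic K3 and Łukasiewicz Ł3 treat I differently under implication.

I; True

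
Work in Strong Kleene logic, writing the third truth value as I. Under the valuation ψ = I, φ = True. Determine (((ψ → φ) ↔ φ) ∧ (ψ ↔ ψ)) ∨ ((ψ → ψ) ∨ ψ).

ψ → φ = I → True = True
(ψ → φ) ↔ φ = True ↔ True = True
ψ ↔ ψ = I ↔ I = I
((ψ → φ) ↔ φ) ∧ (ψ ↔ ψ) = True ∧ I = I
ψ → ψ = I → I = I
(ψ → ψ) ∨ ψ = I ∨ I = I
(((ψ → φ) ↔ φ) ∧ (ψ ↔ ψ)) ∨ ((ψ → ψ) ∨ ψ) = I ∨ I = I

I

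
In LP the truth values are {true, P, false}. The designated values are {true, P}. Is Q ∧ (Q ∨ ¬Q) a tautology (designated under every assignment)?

No

Countermodel: Q=false gives false, which is not designated.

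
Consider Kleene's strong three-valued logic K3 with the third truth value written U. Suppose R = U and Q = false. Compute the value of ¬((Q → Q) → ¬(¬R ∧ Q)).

Q → Q = false → false = true
¬R = ¬U = U
¬R ∧ Q = U ∧ false = false
¬(¬R ∧ Q) = ¬false = true
(Q → Q) → ¬(¬R ∧ Q) = true → true = true
¬((Q → Q) → ¬(¬R ∧ Q)) = ¬true = false

false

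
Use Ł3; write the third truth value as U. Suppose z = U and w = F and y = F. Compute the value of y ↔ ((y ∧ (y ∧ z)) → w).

F

y ∧ z = F ∧ U = F
y ∧ (y ∧ z) = F ∧ F = F
(y ∧ (y ∧ z)) → w = F → F = T
y ↔ ((y ∧ (y ∧ z)) → w) = F ↔ T = F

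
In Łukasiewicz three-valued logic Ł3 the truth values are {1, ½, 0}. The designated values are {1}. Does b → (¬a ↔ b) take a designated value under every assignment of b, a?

No

Countermodel: b=1, a=1 gives 0, which is not designated.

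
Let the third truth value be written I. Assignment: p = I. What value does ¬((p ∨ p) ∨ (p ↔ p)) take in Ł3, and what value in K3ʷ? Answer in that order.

In Ł3: p ∨ p = I ∨ I = I
p ↔ p = I ↔ I = True  [1 − |½−½|]
(p ∨ p) ∨ (p ↔ p) = I ∨ True = True
¬((p ∨ p) ∨ (p ↔ p)) = ¬True = False
In K3ʷ: p ∨ p = I ∨ I = I
p ↔ p = I ↔ I = I
(p ∨ p) ∨ (p ↔ p) = I ∨ I = I
¬((p ∨ p) ∨ (p ↔ p)) = ¬I = I
They differ because Ł3 and K3ʷ treat I differently under the binary connectives.

False; I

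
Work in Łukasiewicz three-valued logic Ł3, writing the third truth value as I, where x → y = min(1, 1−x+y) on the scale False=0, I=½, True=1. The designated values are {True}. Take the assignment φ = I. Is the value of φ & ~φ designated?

~φ = ~I = I
φ & ~φ = I & I = I
I ∉ {True}.

No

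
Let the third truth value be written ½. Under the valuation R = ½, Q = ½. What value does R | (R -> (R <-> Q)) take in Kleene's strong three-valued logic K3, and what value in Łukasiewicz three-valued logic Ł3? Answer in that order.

In Kleene's strong three-valued logic K3: R <-> Q = ½ <-> ½ = ½
R -> (R <-> Q) = ½ -> ½ = ½
R | (R -> (R <-> Q)) = ½ | ½ = ½
In Łukasiewicz three-valued logic Ł3: R <-> Q = ½ <-> ½ = True  [1 − |½−½|]
R -> (R <-> Q) = ½ -> True = True
R | (R -> (R <-> Q)) = ½ | True = True
They differ because Kleene's strong three-valued logic K3 and Łukasiewicz three-valued logic Ł3 treat ½ differently under implication.

½; True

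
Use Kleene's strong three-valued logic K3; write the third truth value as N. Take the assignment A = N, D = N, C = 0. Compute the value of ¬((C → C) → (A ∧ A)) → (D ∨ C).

N

C → C = 0 → 0 = 1
A ∧ A = N ∧ N = N
(C → C) → (A ∧ A) = 1 → N = N  [¬1 ∨ N]
¬((C → C) → (A ∧ A)) = ¬N = N
D ∨ C = N ∨ 0 = N
¬((C → C) → (A ∧ A)) → (D ∨ C) = N → N = N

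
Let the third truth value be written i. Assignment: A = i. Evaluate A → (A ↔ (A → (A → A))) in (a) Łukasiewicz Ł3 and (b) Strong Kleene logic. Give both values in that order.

In Łukasiewicz Ł3: A → A = i → i = 1  [min(1, 1−½+½)]
A → (A → A) = i → 1 = 1
A ↔ (A → (A → A)) = i ↔ 1 = i
A → (A ↔ (A → (A → A))) = i → i = 1
In Strong Kleene logic: A → A = i → i = i
A → (A → A) = i → i = i
A ↔ (A → (A → A)) = i ↔ i = i
A → (A ↔ (A → (A → A))) = i → i = i
They differ because Łukasiewicz Ł3 and Strong Kleene logic treat i differently under implication.

1; i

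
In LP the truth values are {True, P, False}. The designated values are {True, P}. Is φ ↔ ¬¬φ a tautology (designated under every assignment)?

Yes

Every assignment of φ over {True, P, False} gives a value in {True, P}.
In particular, with φ=P: φ ↔ ¬¬φ = P.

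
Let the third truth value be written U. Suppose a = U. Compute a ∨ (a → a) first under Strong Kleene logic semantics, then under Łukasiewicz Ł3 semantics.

U; true

In Strong Kleene logic: a → a = U → U = U  [¬U ∨ U]
a ∨ (a → a) = U ∨ U = U
In Łukasiewicz Ł3: a → a = U → U = true
a ∨ (a → a) = U ∨ true = true
They differ because Strong Kleene logic and Łukasiewicz Ł3 treat U differently under implication.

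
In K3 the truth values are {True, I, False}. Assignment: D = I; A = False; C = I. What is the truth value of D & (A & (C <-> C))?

False

C <-> C = I <-> I = I
A & (C <-> C) = False & I = False
D & (A & (C <-> C)) = I & False = False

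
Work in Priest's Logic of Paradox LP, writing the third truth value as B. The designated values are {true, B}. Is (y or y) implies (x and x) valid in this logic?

Countermodel: y=true, x=false gives false, which is not designated.

No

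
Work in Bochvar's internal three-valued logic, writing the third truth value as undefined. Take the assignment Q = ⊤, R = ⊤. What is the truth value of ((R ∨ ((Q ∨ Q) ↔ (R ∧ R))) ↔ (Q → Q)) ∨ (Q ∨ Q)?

Q ∨ Q = ⊤ ∨ ⊤ = ⊤
R ∧ R = ⊤ ∧ ⊤ = ⊤
(Q ∨ Q) ↔ (R ∧ R) = ⊤ ↔ ⊤ = ⊤
R ∨ ((Q ∨ Q) ↔ (R ∧ R)) = ⊤ ∨ ⊤ = ⊤
Q → Q = ⊤ → ⊤ = ⊤
(R ∨ ((Q ∨ Q) ↔ (R ∧ R))) ↔ (Q → Q) = ⊤ ↔ ⊤ = ⊤
Q ∨ Q = ⊤ ∨ ⊤ = ⊤
((R ∨ ((Q ∨ Q) ↔ (R ∧ R))) ↔ (Q → Q)) ∨ (Q ∨ Q) = ⊤ ∨ ⊤ = ⊤

⊤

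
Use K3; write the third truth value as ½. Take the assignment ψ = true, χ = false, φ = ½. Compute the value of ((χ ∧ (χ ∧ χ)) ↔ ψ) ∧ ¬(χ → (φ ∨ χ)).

χ ∧ χ = false ∧ false = false
χ ∧ (χ ∧ χ) = false ∧ false = false
(χ ∧ (χ ∧ χ)) ↔ ψ = false ↔ true = false
φ ∨ χ = ½ ∨ false = ½
χ → (φ ∨ χ) = false → ½ = true
¬(χ → (φ ∨ χ)) = ¬true = false
((χ ∧ (χ ∧ χ)) ↔ ψ) ∧ ¬(χ → (φ ∨ χ)) = false ∧ false = false

false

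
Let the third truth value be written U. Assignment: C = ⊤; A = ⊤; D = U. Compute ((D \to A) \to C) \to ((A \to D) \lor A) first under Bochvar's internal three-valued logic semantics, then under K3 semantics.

In Bochvar's internal three-valued logic: D \to A = U \to ⊤ = U  [any arg is the third value ⇒ result is the third value]
(D \to A) \to C = U \to ⊤ = U
A \to D = ⊤ \to U = U
(A \to D) \lor A = U \lor ⊤ = U
((D \to A) \to C) \to ((A \to D) \lor A) = U \to U = U
In K3: D \to A = U \to ⊤ = ⊤
(D \to A) \to C = ⊤ \to ⊤ = ⊤
A \to D = ⊤ \to U = U
(A \to D) \lor A = U \lor ⊤ = ⊤
((D \to A) \to C) \to ((A \to D) \lor A) = ⊤ \to ⊤ = ⊤
They differ because Bochvar's internal three-valued logic and K3 treat U differently under the binary connectives.

U; ⊤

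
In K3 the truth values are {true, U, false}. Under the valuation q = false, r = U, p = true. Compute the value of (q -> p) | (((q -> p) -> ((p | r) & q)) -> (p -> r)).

true

q -> p = false -> true = true
q -> p = false -> true = true
p | r = true | U = true
(p | r) & q = true & false = false
(q -> p) -> ((p | r) & q) = true -> false = false
p -> r = true -> U = U  [~true | U]
((q -> p) -> ((p | r) & q)) -> (p -> r) = false -> U = true
(q -> p) | (((q -> p) -> ((p | r) & q)) -> (p -> r)) = true | true = true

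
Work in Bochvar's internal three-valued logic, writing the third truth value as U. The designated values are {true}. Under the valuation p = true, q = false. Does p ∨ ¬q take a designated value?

¬q = ¬false = true
p ∨ ¬q = true ∨ true = true
true ∈ {true}.

Yes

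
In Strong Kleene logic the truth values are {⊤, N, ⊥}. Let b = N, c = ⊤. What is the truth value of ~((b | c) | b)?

⊥

b | c = N | ⊤ = ⊤
(b | c) | b = ⊤ | N = ⊤
~((b | c) | b) = ~⊤ = ⊥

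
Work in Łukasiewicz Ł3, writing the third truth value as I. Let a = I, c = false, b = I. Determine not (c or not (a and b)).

I

a and b = I and I = I
not (a and b) = not I = I
c or not (a and b) = false or I = I
not (c or not (a and b)) = not I = I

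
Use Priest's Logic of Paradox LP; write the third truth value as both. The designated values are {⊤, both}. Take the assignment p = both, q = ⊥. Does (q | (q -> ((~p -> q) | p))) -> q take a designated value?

~p = ~both = both
~p -> q = both -> ⊥ = both
(~p -> q) | p = both | both = both
q -> ((~p -> q) | p) = ⊥ -> both = ⊤
q | (q -> ((~p -> q) | p)) = ⊥ | ⊤ = ⊤
(q | (q -> ((~p -> q) | p))) -> q = ⊤ -> ⊥ = ⊥
⊥ ∉ {⊤, both}.

No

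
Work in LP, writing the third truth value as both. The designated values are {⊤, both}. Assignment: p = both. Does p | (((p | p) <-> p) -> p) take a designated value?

p | p = both | both = both
(p | p) <-> p = both <-> both = both
((p | p) <-> p) -> p = both -> both = both  [~both | both]
p | (((p | p) <-> p) -> p) = both | both = both
both ∈ {⊤, both}.

Yes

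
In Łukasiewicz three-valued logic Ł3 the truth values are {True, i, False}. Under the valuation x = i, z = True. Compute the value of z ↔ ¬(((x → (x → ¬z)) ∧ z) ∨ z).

¬z = ¬True = False
x → ¬z = i → False = i
x → (x → ¬z) = i → i = True
(x → (x → ¬z)) ∧ z = True ∧ True = True
((x → (x → ¬z)) ∧ z) ∨ z = True ∨ True = True
¬(((x → (x → ¬z)) ∧ z) ∨ z) = ¬True = False
z ↔ ¬(((x → (x → ¬z)) ∧ z) ∨ z) = True ↔ False = False

False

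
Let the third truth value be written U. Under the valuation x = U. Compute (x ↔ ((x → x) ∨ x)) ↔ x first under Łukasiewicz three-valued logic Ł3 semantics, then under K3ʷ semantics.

true; U

In Łukasiewicz three-valued logic Ł3: x → x = U → U = true
(x → x) ∨ x = true ∨ U = true
x ↔ ((x → x) ∨ x) = U ↔ true = U
(x ↔ ((x → x) ∨ x)) ↔ x = U ↔ U = true
In K3ʷ: x → x = U → U = U  [any arg is the third value ⇒ result is the third value]
(x → x) ∨ x = U ∨ U = U
x ↔ ((x → x) ∨ x) = U ↔ U = U
(x ↔ ((x → x) ∨ x)) ↔ x = U ↔ U = U
They differ because Łukasiewicz three-valued logic Ł3 and K3ʷ treat U differently under the binary connectives.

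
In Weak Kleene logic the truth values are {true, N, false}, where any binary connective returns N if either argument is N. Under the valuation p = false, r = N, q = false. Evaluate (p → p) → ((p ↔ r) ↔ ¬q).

N

p → p = false → false = true
p ↔ r = false ↔ N = N
¬q = ¬false = true
(p ↔ r) ↔ ¬q = N ↔ true = N
(p → p) → ((p ↔ r) ↔ ¬q) = true → N = N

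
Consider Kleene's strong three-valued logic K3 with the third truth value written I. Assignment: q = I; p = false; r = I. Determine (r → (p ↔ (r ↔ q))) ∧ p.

r ↔ q = I ↔ I = I
p ↔ (r ↔ q) = false ↔ I = I
r → (p ↔ (r ↔ q)) = I → I = I  [¬I ∨ I]
(r → (p ↔ (r ↔ q))) ∧ p = I ∧ false = false

false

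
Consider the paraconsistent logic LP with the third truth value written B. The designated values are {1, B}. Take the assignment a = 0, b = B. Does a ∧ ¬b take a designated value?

¬b = ¬B = B
a ∧ ¬b = 0 ∧ B = 0
0 ∉ {1, B}.

No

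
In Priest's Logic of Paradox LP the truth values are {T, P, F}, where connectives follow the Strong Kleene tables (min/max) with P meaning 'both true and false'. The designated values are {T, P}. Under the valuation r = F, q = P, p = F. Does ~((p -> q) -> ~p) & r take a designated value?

No

p -> q = F -> P = T
~p = ~F = T
(p -> q) -> ~p = T -> T = T
~((p -> q) -> ~p) = ~T = F
~((p -> q) -> ~p) & r = F & F = F
F ∉ {T, P}.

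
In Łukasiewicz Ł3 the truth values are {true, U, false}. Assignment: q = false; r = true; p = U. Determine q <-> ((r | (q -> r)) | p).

q -> r = false -> true = true
r | (q -> r) = true | true = true
(r | (q -> r)) | p = true | U = true
q <-> ((r | (q -> r)) | p) = false <-> true = false

false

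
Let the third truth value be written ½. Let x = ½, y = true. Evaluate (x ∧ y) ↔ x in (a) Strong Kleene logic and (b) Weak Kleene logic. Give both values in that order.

In Strong Kleene logic: x ∧ y = ½ ∧ true = ½
(x ∧ y) ↔ x = ½ ↔ ½ = ½
In Weak Kleene logic: x ∧ y = ½ ∧ true = ½
(x ∧ y) ↔ x = ½ ↔ ½ = ½

½; ½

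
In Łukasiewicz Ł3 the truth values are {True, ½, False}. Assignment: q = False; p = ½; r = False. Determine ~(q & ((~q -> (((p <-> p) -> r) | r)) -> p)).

True

~q = ~False = True
p <-> p = ½ <-> ½ = True
(p <-> p) -> r = True -> False = False
((p <-> p) -> r) | r = False | False = False
~q -> (((p <-> p) -> r) | r) = True -> False = False
(~q -> (((p <-> p) -> r) | r)) -> p = False -> ½ = True
q & ((~q -> (((p <-> p) -> r) | r)) -> p) = False & True = False
~(q & ((~q -> (((p <-> p) -> r) | r)) -> p)) = ~False = True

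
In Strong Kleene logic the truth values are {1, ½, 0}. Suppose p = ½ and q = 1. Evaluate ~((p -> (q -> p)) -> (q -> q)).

0

q -> p = 1 -> ½ = ½  [~1 | ½]
p -> (q -> p) = ½ -> ½ = ½
q -> q = 1 -> 1 = 1
(p -> (q -> p)) -> (q -> q) = ½ -> 1 = 1
~((p -> (q -> p)) -> (q -> q)) = ~1 = 0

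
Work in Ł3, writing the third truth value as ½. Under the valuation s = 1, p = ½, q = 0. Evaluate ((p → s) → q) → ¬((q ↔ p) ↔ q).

1

p → s = ½ → 1 = 1  [min(1, 1−½+1)]
(p → s) → q = 1 → 0 = 0
q ↔ p = 0 ↔ ½ = ½
(q ↔ p) ↔ q = ½ ↔ 0 = ½
¬((q ↔ p) ↔ q) = ¬½ = ½
((p → s) → q) → ¬((q ↔ p) ↔ q) = 0 → ½ = 1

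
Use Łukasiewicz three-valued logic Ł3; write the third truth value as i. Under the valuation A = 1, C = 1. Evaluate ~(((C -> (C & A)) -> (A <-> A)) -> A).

C & A = 1 & 1 = 1
C -> (C & A) = 1 -> 1 = 1
A <-> A = 1 <-> 1 = 1
(C -> (C & A)) -> (A <-> A) = 1 -> 1 = 1
((C -> (C & A)) -> (A <-> A)) -> A = 1 -> 1 = 1
~(((C -> (C & A)) -> (A <-> A)) -> A) = ~1 = 0

0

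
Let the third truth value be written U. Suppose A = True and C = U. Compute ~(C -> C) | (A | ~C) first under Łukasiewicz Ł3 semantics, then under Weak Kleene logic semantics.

True; U

In Łukasiewicz Ł3: C -> C = U -> U = True  [min(1, 1−½+½)]
~(C -> C) = ~True = False
~C = ~U = U
A | ~C = True | U = True
~(C -> C) | (A | ~C) = False | True = True
In Weak Kleene logic: C -> C = U -> U = U  [any arg is the third value ⇒ result is the third value]
~(C -> C) = ~U = U
~C = ~U = U
A | ~C = True | U = U
~(C -> C) | (A | ~C) = U | U = U
They differ because Łukasiewicz Ł3 and Weak Kleene logic treat U differently under the binary connectives.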